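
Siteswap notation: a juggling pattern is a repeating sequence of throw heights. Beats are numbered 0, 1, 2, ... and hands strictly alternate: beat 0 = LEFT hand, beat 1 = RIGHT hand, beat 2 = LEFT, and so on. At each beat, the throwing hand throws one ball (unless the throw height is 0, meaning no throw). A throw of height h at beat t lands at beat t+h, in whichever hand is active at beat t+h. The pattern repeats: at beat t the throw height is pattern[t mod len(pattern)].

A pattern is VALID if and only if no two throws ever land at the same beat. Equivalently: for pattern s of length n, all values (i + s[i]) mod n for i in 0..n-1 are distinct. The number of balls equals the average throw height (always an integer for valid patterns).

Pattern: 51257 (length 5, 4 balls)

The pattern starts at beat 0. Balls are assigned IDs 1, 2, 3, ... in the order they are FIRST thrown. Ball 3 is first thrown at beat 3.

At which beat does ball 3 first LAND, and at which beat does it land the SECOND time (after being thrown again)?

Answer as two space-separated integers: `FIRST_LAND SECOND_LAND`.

Beat 0 (L): throw ball1 h=5 -> lands@5:R; in-air after throw: [b1@5:R]
Beat 1 (R): throw ball2 h=1 -> lands@2:L; in-air after throw: [b2@2:L b1@5:R]
Beat 2 (L): throw ball2 h=2 -> lands@4:L; in-air after throw: [b2@4:L b1@5:R]
Beat 3 (R): throw ball3 h=5 -> lands@8:L; in-air after throw: [b2@4:L b1@5:R b3@8:L]
Beat 4 (L): throw ball2 h=7 -> lands@11:R; in-air after throw: [b1@5:R b3@8:L b2@11:R]
Beat 5 (R): throw ball1 h=5 -> lands@10:L; in-air after throw: [b3@8:L b1@10:L b2@11:R]
Beat 6 (L): throw ball4 h=1 -> lands@7:R; in-air after throw: [b4@7:R b3@8:L b1@10:L b2@11:R]
Beat 7 (R): throw ball4 h=2 -> lands@9:R; in-air after throw: [b3@8:L b4@9:R b1@10:L b2@11:R]
Beat 8 (L): throw ball3 h=5 -> lands@13:R; in-air after throw: [b4@9:R b1@10:L b2@11:R b3@13:R]
Beat 9 (R): throw ball4 h=7 -> lands@16:L; in-air after throw: [b1@10:L b2@11:R b3@13:R b4@16:L]
Beat 10 (L): throw ball1 h=5 -> lands@15:R; in-air after throw: [b2@11:R b3@13:R b1@15:R b4@16:L]
Beat 11 (R): throw ball2 h=1 -> lands@12:L; in-air after throw: [b2@12:L b3@13:R b1@15:R b4@16:L]
Beat 12 (L): throw ball2 h=2 -> lands@14:L; in-air after throw: [b3@13:R b2@14:L b1@15:R b4@16:L]
Beat 13 (R): throw ball3 h=5 -> lands@18:L; in-air after throw: [b2@14:L b1@15:R b4@16:L b3@18:L]
Ball 3: thrown@3 h=5 -> first land @8; rethrown@8 h=5 -> second land @13

Answer: 8 13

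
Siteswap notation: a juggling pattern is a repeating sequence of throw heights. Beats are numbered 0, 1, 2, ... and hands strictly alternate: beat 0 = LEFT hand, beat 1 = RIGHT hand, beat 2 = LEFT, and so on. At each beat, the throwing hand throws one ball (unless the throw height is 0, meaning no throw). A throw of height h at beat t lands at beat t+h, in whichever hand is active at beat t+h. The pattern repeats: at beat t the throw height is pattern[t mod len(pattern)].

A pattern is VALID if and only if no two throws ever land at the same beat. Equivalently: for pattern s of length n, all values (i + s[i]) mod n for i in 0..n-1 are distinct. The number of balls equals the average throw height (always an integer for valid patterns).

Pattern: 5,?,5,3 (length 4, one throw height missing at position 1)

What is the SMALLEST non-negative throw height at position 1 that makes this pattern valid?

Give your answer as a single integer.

i=0: (0 + 5) mod 4 = 1
i=1: s[i]=? (unknown)
i=2: (2 + 5) mod 4 = 3
i=3: (3 + 3) mod 4 = 2
Known residues: [1, 2, 3]; need a permutation of 0..3, so missing residue r = 0
Need (1 + s) mod 4 = 0; smallest s = (0 - 1) mod 4 = 3

Answer: 3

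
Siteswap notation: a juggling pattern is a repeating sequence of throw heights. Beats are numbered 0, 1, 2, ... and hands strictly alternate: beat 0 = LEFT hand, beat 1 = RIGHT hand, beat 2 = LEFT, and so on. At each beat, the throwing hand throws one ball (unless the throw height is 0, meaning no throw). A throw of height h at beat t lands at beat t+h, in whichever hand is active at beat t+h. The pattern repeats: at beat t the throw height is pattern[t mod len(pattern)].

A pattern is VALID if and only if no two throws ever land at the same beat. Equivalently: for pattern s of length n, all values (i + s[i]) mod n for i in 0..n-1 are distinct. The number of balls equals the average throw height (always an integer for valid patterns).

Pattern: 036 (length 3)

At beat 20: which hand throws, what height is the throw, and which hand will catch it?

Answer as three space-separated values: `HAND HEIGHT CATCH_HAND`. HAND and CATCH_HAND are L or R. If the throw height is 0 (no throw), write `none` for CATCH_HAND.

Answer: L 6 L

Derivation:
Beat 20: 20 mod 2 = 0, so hand = L
Throw height = pattern[20 mod 3] = pattern[2] = 6
Lands at beat 20+6=26, 26 mod 2 = 0, so catch hand = L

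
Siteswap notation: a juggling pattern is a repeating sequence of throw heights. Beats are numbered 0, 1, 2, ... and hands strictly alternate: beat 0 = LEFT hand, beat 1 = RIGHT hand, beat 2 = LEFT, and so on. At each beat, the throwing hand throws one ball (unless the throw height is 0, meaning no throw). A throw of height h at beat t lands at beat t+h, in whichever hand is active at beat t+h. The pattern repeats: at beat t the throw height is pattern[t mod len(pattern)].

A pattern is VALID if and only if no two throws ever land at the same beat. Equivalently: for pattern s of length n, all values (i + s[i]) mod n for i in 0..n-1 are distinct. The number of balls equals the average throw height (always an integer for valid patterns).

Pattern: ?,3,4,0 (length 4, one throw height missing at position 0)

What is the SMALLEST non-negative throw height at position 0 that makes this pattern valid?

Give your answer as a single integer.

i=0: s[i]=? (unknown)
i=1: (1 + 3) mod 4 = 0
i=2: (2 + 4) mod 4 = 2
i=3: (3 + 0) mod 4 = 3
Known residues: [0, 2, 3]; need a permutation of 0..3, so missing residue r = 1
Need (0 + s) mod 4 = 1; smallest s = (1 - 0) mod 4 = 1

Answer: 1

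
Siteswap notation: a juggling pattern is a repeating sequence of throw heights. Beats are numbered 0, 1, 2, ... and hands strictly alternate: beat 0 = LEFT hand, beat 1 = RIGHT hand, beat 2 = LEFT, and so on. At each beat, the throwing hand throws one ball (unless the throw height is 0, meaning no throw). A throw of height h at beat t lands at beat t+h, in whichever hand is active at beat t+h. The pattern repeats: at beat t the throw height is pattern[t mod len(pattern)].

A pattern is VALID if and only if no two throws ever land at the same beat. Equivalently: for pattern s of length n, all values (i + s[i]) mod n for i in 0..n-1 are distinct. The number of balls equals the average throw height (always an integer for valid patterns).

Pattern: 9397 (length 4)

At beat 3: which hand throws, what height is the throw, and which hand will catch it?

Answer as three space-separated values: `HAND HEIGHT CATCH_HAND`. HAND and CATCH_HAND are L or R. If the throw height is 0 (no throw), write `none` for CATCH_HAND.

Answer: R 7 L

Derivation:
Beat 3: 3 mod 2 = 1, so hand = R
Throw height = pattern[3 mod 4] = pattern[3] = 7
Lands at beat 3+7=10, 10 mod 2 = 0, so catch hand = L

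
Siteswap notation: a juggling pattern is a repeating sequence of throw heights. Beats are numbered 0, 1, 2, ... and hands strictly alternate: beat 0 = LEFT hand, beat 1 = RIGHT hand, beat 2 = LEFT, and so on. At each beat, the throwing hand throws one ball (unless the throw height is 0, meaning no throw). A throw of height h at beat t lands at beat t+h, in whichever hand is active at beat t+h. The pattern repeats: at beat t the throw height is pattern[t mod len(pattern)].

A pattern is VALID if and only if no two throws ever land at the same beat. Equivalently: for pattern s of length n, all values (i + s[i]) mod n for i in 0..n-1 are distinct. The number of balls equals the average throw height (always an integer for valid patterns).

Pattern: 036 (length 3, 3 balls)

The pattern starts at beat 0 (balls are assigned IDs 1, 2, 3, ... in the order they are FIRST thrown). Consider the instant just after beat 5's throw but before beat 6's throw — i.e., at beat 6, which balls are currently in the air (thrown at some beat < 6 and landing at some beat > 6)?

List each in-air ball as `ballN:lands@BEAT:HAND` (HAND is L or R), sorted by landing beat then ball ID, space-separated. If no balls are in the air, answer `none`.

Answer: ball1:lands@7:R ball2:lands@8:L ball3:lands@11:R

Derivation:
Beat 1 (R): throw ball1 h=3 -> lands@4:L; in-air after throw: [b1@4:L]
Beat 2 (L): throw ball2 h=6 -> lands@8:L; in-air after throw: [b1@4:L b2@8:L]
Beat 4 (L): throw ball1 h=3 -> lands@7:R; in-air after throw: [b1@7:R b2@8:L]
Beat 5 (R): throw ball3 h=6 -> lands@11:R; in-air after throw: [b1@7:R b2@8:L b3@11:R]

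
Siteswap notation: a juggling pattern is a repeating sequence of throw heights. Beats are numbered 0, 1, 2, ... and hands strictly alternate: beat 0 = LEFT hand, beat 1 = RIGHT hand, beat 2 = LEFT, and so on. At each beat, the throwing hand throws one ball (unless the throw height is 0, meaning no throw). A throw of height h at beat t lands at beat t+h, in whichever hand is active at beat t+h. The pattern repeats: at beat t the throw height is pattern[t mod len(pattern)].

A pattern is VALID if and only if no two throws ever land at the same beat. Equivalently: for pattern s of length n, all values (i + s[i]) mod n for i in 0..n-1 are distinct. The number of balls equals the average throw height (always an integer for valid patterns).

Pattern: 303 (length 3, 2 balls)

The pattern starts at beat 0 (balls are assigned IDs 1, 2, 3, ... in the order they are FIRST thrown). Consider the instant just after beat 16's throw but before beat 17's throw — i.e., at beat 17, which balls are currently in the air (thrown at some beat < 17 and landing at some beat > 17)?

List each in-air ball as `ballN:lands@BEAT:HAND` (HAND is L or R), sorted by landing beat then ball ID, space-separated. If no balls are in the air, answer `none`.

Answer: ball1:lands@18:L

Derivation:
Beat 0 (L): throw ball1 h=3 -> lands@3:R; in-air after throw: [b1@3:R]
Beat 2 (L): throw ball2 h=3 -> lands@5:R; in-air after throw: [b1@3:R b2@5:R]
Beat 3 (R): throw ball1 h=3 -> lands@6:L; in-air after throw: [b2@5:R b1@6:L]
Beat 5 (R): throw ball2 h=3 -> lands@8:L; in-air after throw: [b1@6:L b2@8:L]
Beat 6 (L): throw ball1 h=3 -> lands@9:R; in-air after throw: [b2@8:L b1@9:R]
Beat 8 (L): throw ball2 h=3 -> lands@11:R; in-air after throw: [b1@9:R b2@11:R]
Beat 9 (R): throw ball1 h=3 -> lands@12:L; in-air after throw: [b2@11:R b1@12:L]
Beat 11 (R): throw ball2 h=3 -> lands@14:L; in-air after throw: [b1@12:L b2@14:L]
Beat 12 (L): throw ball1 h=3 -> lands@15:R; in-air after throw: [b2@14:L b1@15:R]
Beat 14 (L): throw ball2 h=3 -> lands@17:R; in-air after throw: [b1@15:R b2@17:R]
Beat 15 (R): throw ball1 h=3 -> lands@18:L; in-air after throw: [b2@17:R b1@18:L]
Beat 17 (R): throw ball2 h=3 -> lands@20:L; in-air after throw: [b1@18:L b2@20:L]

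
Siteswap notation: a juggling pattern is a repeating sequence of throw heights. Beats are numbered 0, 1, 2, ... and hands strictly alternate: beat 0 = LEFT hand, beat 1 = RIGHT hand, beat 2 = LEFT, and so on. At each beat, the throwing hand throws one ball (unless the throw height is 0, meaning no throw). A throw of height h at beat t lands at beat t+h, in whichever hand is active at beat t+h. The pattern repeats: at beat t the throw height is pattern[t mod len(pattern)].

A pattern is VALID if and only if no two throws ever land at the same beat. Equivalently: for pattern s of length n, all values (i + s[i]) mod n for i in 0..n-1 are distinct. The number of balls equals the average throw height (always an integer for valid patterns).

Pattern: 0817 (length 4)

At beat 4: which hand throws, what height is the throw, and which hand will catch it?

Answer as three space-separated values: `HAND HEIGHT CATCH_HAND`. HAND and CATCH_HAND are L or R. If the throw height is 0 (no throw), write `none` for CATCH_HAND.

Beat 4: 4 mod 2 = 0, so hand = L
Throw height = pattern[4 mod 4] = pattern[0] = 0

Answer: L 0 none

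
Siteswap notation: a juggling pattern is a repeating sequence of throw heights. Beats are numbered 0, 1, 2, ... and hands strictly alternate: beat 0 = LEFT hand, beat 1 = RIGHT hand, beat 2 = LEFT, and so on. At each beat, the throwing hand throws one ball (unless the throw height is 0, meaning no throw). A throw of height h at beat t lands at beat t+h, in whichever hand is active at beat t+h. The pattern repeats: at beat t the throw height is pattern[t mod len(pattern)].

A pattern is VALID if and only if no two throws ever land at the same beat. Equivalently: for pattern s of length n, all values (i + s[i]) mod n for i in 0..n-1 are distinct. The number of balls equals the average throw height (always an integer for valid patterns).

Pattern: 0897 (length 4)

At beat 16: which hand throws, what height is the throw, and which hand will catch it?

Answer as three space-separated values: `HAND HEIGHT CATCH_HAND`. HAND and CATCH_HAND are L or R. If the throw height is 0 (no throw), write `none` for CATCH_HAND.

Answer: L 0 none

Derivation:
Beat 16: 16 mod 2 = 0, so hand = L
Throw height = pattern[16 mod 4] = pattern[0] = 0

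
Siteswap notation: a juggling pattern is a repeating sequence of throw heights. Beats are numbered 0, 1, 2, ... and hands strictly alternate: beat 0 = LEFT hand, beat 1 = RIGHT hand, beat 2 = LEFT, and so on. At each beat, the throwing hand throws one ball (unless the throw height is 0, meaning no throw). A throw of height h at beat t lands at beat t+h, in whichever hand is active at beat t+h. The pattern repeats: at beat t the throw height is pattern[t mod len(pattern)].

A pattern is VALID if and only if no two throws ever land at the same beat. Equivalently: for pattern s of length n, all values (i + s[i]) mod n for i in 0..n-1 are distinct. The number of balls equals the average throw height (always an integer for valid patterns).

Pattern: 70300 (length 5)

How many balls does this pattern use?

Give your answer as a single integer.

Pattern = [7, 0, 3, 0, 0], length n = 5
  position 0: throw height = 7, running sum = 7
  position 1: throw height = 0, running sum = 7
  position 2: throw height = 3, running sum = 10
  position 3: throw height = 0, running sum = 10
  position 4: throw height = 0, running sum = 10
Total sum = 10; balls = sum / n = 10 / 5 = 2

Answer: 2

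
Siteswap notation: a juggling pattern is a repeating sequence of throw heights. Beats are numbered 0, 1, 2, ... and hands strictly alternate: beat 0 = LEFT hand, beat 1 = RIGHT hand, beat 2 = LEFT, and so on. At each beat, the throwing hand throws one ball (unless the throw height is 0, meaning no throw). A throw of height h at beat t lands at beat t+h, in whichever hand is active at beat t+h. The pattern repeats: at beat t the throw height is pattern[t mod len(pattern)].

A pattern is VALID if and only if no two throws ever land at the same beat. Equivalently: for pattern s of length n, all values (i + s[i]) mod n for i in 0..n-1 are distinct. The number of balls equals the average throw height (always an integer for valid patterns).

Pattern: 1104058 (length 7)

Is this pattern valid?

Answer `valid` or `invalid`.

i=0: (i + s[i]) mod n = (0 + 1) mod 7 = 1
i=1: (i + s[i]) mod n = (1 + 1) mod 7 = 2
i=2: (i + s[i]) mod n = (2 + 0) mod 7 = 2
i=3: (i + s[i]) mod n = (3 + 4) mod 7 = 0
i=4: (i + s[i]) mod n = (4 + 0) mod 7 = 4
i=5: (i + s[i]) mod n = (5 + 5) mod 7 = 3
i=6: (i + s[i]) mod n = (6 + 8) mod 7 = 0
Residues: [1, 2, 2, 0, 4, 3, 0], distinct: False

Answer: invalid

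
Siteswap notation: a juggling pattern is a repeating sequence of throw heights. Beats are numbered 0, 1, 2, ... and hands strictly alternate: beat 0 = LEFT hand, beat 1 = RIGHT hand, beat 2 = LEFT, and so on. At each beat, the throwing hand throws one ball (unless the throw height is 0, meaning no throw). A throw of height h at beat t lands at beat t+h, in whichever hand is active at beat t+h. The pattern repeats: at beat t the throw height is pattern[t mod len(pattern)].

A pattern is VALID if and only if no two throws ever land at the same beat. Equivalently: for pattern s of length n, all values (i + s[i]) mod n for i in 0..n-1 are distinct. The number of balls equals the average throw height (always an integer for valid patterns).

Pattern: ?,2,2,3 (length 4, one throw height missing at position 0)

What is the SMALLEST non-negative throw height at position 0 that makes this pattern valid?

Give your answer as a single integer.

i=0: s[i]=? (unknown)
i=1: (1 + 2) mod 4 = 3
i=2: (2 + 2) mod 4 = 0
i=3: (3 + 3) mod 4 = 2
Known residues: [0, 2, 3]; need a permutation of 0..3, so missing residue r = 1
Need (0 + s) mod 4 = 1; smallest s = (1 - 0) mod 4 = 1

Answer: 1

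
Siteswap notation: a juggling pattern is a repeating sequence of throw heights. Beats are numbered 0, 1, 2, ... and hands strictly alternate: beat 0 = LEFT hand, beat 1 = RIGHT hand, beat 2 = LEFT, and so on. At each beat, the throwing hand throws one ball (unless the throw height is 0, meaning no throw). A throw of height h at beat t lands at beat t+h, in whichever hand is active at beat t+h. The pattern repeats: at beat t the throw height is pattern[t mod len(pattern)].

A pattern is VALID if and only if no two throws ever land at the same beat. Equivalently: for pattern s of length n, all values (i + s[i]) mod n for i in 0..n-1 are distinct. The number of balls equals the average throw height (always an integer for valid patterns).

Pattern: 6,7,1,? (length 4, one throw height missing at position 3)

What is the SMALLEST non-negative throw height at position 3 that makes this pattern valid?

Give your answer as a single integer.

Answer: 2

Derivation:
i=0: (0 + 6) mod 4 = 2
i=1: (1 + 7) mod 4 = 0
i=2: (2 + 1) mod 4 = 3
i=3: s[i]=? (unknown)
Known residues: [0, 2, 3]; need a permutation of 0..3, so missing residue r = 1
Need (3 + s) mod 4 = 1; smallest s = (1 - 3) mod 4 = 2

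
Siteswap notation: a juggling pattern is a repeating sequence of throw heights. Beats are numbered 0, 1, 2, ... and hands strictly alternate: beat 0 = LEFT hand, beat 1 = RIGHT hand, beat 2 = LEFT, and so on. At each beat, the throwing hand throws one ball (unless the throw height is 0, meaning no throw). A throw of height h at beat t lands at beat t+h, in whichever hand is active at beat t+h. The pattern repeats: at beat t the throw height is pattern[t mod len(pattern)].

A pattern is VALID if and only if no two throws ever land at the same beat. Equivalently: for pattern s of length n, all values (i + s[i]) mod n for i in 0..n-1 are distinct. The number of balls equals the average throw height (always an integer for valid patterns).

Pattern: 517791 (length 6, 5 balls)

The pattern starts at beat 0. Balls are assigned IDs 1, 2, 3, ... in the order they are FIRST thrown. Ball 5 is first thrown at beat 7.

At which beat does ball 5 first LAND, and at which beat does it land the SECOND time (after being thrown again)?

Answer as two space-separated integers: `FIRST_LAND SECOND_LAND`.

Answer: 8 15

Derivation:
Beat 0 (L): throw ball1 h=5 -> lands@5:R; in-air after throw: [b1@5:R]
Beat 1 (R): throw ball2 h=1 -> lands@2:L; in-air after throw: [b2@2:L b1@5:R]
Beat 2 (L): throw ball2 h=7 -> lands@9:R; in-air after throw: [b1@5:R b2@9:R]
Beat 3 (R): throw ball3 h=7 -> lands@10:L; in-air after throw: [b1@5:R b2@9:R b3@10:L]
Beat 4 (L): throw ball4 h=9 -> lands@13:R; in-air after throw: [b1@5:R b2@9:R b3@10:L b4@13:R]
Beat 5 (R): throw ball1 h=1 -> lands@6:L; in-air after throw: [b1@6:L b2@9:R b3@10:L b4@13:R]
Beat 6 (L): throw ball1 h=5 -> lands@11:R; in-air after throw: [b2@9:R b3@10:L b1@11:R b4@13:R]
Beat 7 (R): throw ball5 h=1 -> lands@8:L; in-air after throw: [b5@8:L b2@9:R b3@10:L b1@11:R b4@13:R]
Beat 8 (L): throw ball5 h=7 -> lands@15:R; in-air after throw: [b2@9:R b3@10:L b1@11:R b4@13:R b5@15:R]
Beat 9 (R): throw ball2 h=7 -> lands@16:L; in-air after throw: [b3@10:L b1@11:R b4@13:R b5@15:R b2@16:L]
Beat 10 (L): throw ball3 h=9 -> lands@19:R; in-air after throw: [b1@11:R b4@13:R b5@15:R b2@16:L b3@19:R]
Beat 11 (R): throw ball1 h=1 -> lands@12:L; in-air after throw: [b1@12:L b4@13:R b5@15:R b2@16:L b3@19:R]
Beat 12 (L): throw ball1 h=5 -> lands@17:R; in-air after throw: [b4@13:R b5@15:R b2@16:L b1@17:R b3@19:R]
Beat 13 (R): throw ball4 h=1 -> lands@14:L; in-air after throw: [b4@14:L b5@15:R b2@16:L b1@17:R b3@19:R]
Beat 14 (L): throw ball4 h=7 -> lands@21:R; in-air after throw: [b5@15:R b2@16:L b1@17:R b3@19:R b4@21:R]
Beat 15 (R): throw ball5 h=7 -> lands@22:L; in-air after throw: [b2@16:L b1@17:R b3@19:R b4@21:R b5@22:L]
Ball 5: thrown@7 h=1 -> first land @8; rethrown@8 h=7 -> second land @15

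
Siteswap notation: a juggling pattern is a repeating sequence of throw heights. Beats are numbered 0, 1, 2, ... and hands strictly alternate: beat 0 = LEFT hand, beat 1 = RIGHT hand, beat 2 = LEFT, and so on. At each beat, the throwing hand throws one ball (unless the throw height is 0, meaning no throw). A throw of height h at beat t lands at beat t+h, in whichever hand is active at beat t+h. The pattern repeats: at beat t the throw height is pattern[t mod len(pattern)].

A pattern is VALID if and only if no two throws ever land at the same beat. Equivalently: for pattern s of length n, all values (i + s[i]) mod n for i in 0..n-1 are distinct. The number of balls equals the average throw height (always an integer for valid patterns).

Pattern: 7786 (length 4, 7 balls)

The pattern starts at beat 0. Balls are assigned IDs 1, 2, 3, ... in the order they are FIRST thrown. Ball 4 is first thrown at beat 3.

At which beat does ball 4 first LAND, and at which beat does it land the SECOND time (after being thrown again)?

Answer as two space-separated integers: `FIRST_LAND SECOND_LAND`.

Answer: 9 16

Derivation:
Beat 0 (L): throw ball1 h=7 -> lands@7:R; in-air after throw: [b1@7:R]
Beat 1 (R): throw ball2 h=7 -> lands@8:L; in-air after throw: [b1@7:R b2@8:L]
Beat 2 (L): throw ball3 h=8 -> lands@10:L; in-air after throw: [b1@7:R b2@8:L b3@10:L]
Beat 3 (R): throw ball4 h=6 -> lands@9:R; in-air after throw: [b1@7:R b2@8:L b4@9:R b3@10:L]
Beat 4 (L): throw ball5 h=7 -> lands@11:R; in-air after throw: [b1@7:R b2@8:L b4@9:R b3@10:L b5@11:R]
Beat 5 (R): throw ball6 h=7 -> lands@12:L; in-air after throw: [b1@7:R b2@8:L b4@9:R b3@10:L b5@11:R b6@12:L]
Beat 6 (L): throw ball7 h=8 -> lands@14:L; in-air after throw: [b1@7:R b2@8:L b4@9:R b3@10:L b5@11:R b6@12:L b7@14:L]
Beat 7 (R): throw ball1 h=6 -> lands@13:R; in-air after throw: [b2@8:L b4@9:R b3@10:L b5@11:R b6@12:L b1@13:R b7@14:L]
Beat 8 (L): throw ball2 h=7 -> lands@15:R; in-air after throw: [b4@9:R b3@10:L b5@11:R b6@12:L b1@13:R b7@14:L b2@15:R]
Beat 9 (R): throw ball4 h=7 -> lands@16:L; in-air after throw: [b3@10:L b5@11:R b6@12:L b1@13:R b7@14:L b2@15:R b4@16:L]
Beat 10 (L): throw ball3 h=8 -> lands@18:L; in-air after throw: [b5@11:R b6@12:L b1@13:R b7@14:L b2@15:R b4@16:L b3@18:L]
Beat 11 (R): throw ball5 h=6 -> lands@17:R; in-air after throw: [b6@12:L b1@13:R b7@14:L b2@15:R b4@16:L b5@17:R b3@18:L]
Beat 12 (L): throw ball6 h=7 -> lands@19:R; in-air after throw: [b1@13:R b7@14:L b2@15:R b4@16:L b5@17:R b3@18:L b6@19:R]
Beat 13 (R): throw ball1 h=7 -> lands@20:L; in-air after throw: [b7@14:L b2@15:R b4@16:L b5@17:R b3@18:L b6@19:R b1@20:L]
Ball 4: thrown@3 h=6 -> first land @9; rethrown@9 h=7 -> second land @16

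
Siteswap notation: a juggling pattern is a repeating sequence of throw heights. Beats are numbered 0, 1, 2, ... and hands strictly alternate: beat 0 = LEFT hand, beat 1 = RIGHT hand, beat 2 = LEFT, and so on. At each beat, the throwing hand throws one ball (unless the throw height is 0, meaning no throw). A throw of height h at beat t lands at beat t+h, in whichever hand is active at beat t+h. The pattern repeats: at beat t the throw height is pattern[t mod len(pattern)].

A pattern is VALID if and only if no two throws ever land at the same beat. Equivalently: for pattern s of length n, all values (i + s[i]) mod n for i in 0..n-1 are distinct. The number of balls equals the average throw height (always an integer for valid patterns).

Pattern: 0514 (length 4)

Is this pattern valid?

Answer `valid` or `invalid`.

Answer: invalid

Derivation:
i=0: (i + s[i]) mod n = (0 + 0) mod 4 = 0
i=1: (i + s[i]) mod n = (1 + 5) mod 4 = 2
i=2: (i + s[i]) mod n = (2 + 1) mod 4 = 3
i=3: (i + s[i]) mod n = (3 + 4) mod 4 = 3
Residues: [0, 2, 3, 3], distinct: False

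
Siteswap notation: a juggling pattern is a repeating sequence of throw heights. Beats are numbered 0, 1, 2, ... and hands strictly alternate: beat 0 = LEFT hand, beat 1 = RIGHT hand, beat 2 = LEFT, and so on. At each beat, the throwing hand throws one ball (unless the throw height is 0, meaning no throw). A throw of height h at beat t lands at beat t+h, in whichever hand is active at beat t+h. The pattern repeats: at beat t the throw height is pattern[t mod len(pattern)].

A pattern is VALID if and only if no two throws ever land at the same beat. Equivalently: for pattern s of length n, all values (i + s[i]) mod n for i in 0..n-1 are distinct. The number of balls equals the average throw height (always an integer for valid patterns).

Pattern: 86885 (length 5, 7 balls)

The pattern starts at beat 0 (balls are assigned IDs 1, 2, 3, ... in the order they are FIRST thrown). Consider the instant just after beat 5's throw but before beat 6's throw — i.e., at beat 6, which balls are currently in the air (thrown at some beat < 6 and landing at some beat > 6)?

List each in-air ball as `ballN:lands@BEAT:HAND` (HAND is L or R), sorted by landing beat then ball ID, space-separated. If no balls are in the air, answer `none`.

Beat 0 (L): throw ball1 h=8 -> lands@8:L; in-air after throw: [b1@8:L]
Beat 1 (R): throw ball2 h=6 -> lands@7:R; in-air after throw: [b2@7:R b1@8:L]
Beat 2 (L): throw ball3 h=8 -> lands@10:L; in-air after throw: [b2@7:R b1@8:L b3@10:L]
Beat 3 (R): throw ball4 h=8 -> lands@11:R; in-air after throw: [b2@7:R b1@8:L b3@10:L b4@11:R]
Beat 4 (L): throw ball5 h=5 -> lands@9:R; in-air after throw: [b2@7:R b1@8:L b5@9:R b3@10:L b4@11:R]
Beat 5 (R): throw ball6 h=8 -> lands@13:R; in-air after throw: [b2@7:R b1@8:L b5@9:R b3@10:L b4@11:R b6@13:R]
Beat 6 (L): throw ball7 h=6 -> lands@12:L; in-air after throw: [b2@7:R b1@8:L b5@9:R b3@10:L b4@11:R b7@12:L b6@13:R]

Answer: ball2:lands@7:R ball1:lands@8:L ball5:lands@9:R ball3:lands@10:L ball4:lands@11:R ball6:lands@13:R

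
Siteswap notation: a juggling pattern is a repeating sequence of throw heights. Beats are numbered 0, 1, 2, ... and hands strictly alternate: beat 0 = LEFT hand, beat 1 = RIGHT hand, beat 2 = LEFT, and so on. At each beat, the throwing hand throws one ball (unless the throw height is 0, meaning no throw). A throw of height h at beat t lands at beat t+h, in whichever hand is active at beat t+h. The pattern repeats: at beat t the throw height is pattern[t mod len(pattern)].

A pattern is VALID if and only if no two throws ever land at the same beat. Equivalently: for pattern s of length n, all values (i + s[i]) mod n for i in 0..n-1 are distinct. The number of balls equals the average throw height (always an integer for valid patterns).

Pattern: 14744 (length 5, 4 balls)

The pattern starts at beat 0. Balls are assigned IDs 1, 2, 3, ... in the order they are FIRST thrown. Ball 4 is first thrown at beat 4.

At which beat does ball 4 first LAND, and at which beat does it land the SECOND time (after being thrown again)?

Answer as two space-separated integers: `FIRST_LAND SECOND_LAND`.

Beat 0 (L): throw ball1 h=1 -> lands@1:R; in-air after throw: [b1@1:R]
Beat 1 (R): throw ball1 h=4 -> lands@5:R; in-air after throw: [b1@5:R]
Beat 2 (L): throw ball2 h=7 -> lands@9:R; in-air after throw: [b1@5:R b2@9:R]
Beat 3 (R): throw ball3 h=4 -> lands@7:R; in-air after throw: [b1@5:R b3@7:R b2@9:R]
Beat 4 (L): throw ball4 h=4 -> lands@8:L; in-air after throw: [b1@5:R b3@7:R b4@8:L b2@9:R]
Beat 5 (R): throw ball1 h=1 -> lands@6:L; in-air after throw: [b1@6:L b3@7:R b4@8:L b2@9:R]
Beat 6 (L): throw ball1 h=4 -> lands@10:L; in-air after throw: [b3@7:R b4@8:L b2@9:R b1@10:L]
Beat 7 (R): throw ball3 h=7 -> lands@14:L; in-air after throw: [b4@8:L b2@9:R b1@10:L b3@14:L]
Beat 8 (L): throw ball4 h=4 -> lands@12:L; in-air after throw: [b2@9:R b1@10:L b4@12:L b3@14:L]
Beat 9 (R): throw ball2 h=4 -> lands@13:R; in-air after throw: [b1@10:L b4@12:L b2@13:R b3@14:L]
Beat 10 (L): throw ball1 h=1 -> lands@11:R; in-air after throw: [b1@11:R b4@12:L b2@13:R b3@14:L]
Beat 11 (R): throw ball1 h=4 -> lands@15:R; in-air after throw: [b4@12:L b2@13:R b3@14:L b1@15:R]
Beat 12 (L): throw ball4 h=7 -> lands@19:R; in-air after throw: [b2@13:R b3@14:L b1@15:R b4@19:R]
Ball 4: thrown@4 h=4 -> first land @8; rethrown@8 h=4 -> second land @12

Answer: 8 12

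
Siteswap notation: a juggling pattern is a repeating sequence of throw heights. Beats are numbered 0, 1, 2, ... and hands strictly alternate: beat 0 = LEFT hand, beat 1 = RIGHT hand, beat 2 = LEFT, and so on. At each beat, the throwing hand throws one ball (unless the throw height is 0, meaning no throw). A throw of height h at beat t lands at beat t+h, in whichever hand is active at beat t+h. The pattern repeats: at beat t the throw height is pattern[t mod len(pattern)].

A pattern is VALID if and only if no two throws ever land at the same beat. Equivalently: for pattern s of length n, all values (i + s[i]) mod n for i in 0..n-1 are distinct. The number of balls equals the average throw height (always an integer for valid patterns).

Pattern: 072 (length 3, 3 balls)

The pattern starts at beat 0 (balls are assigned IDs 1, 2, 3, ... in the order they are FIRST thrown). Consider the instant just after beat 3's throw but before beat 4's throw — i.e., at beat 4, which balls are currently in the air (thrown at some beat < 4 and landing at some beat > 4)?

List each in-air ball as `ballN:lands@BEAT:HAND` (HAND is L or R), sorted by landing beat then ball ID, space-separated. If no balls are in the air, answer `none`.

Answer: ball1:lands@8:L

Derivation:
Beat 1 (R): throw ball1 h=7 -> lands@8:L; in-air after throw: [b1@8:L]
Beat 2 (L): throw ball2 h=2 -> lands@4:L; in-air after throw: [b2@4:L b1@8:L]
Beat 4 (L): throw ball2 h=7 -> lands@11:R; in-air after throw: [b1@8:L b2@11:R]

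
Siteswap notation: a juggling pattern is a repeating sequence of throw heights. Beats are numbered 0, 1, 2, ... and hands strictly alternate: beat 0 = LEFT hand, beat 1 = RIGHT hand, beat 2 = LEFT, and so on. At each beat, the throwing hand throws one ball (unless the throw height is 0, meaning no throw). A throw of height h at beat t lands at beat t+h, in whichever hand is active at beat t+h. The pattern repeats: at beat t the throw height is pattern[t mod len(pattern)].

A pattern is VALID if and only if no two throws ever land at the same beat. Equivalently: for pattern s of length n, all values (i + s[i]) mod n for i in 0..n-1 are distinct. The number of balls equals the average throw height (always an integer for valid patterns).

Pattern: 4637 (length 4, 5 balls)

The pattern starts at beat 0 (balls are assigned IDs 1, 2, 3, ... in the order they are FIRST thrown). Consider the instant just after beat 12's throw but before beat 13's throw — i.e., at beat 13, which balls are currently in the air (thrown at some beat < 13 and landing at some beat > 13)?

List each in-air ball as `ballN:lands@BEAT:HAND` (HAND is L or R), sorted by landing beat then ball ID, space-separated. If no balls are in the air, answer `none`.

Answer: ball2:lands@14:L ball5:lands@15:R ball1:lands@16:L ball3:lands@18:L

Derivation:
Beat 0 (L): throw ball1 h=4 -> lands@4:L; in-air after throw: [b1@4:L]
Beat 1 (R): throw ball2 h=6 -> lands@7:R; in-air after throw: [b1@4:L b2@7:R]
Beat 2 (L): throw ball3 h=3 -> lands@5:R; in-air after throw: [b1@4:L b3@5:R b2@7:R]
Beat 3 (R): throw ball4 h=7 -> lands@10:L; in-air after throw: [b1@4:L b3@5:R b2@7:R b4@10:L]
Beat 4 (L): throw ball1 h=4 -> lands@8:L; in-air after throw: [b3@5:R b2@7:R b1@8:L b4@10:L]
Beat 5 (R): throw ball3 h=6 -> lands@11:R; in-air after throw: [b2@7:R b1@8:L b4@10:L b3@11:R]
Beat 6 (L): throw ball5 h=3 -> lands@9:R; in-air after throw: [b2@7:R b1@8:L b5@9:R b4@10:L b3@11:R]
Beat 7 (R): throw ball2 h=7 -> lands@14:L; in-air after throw: [b1@8:L b5@9:R b4@10:L b3@11:R b2@14:L]
Beat 8 (L): throw ball1 h=4 -> lands@12:L; in-air after throw: [b5@9:R b4@10:L b3@11:R b1@12:L b2@14:L]
Beat 9 (R): throw ball5 h=6 -> lands@15:R; in-air after throw: [b4@10:L b3@11:R b1@12:L b2@14:L b5@15:R]
Beat 10 (L): throw ball4 h=3 -> lands@13:R; in-air after throw: [b3@11:R b1@12:L b4@13:R b2@14:L b5@15:R]
Beat 11 (R): throw ball3 h=7 -> lands@18:L; in-air after throw: [b1@12:L b4@13:R b2@14:L b5@15:R b3@18:L]
Beat 12 (L): throw ball1 h=4 -> lands@16:L; in-air after throw: [b4@13:R b2@14:L b5@15:R b1@16:L b3@18:L]
Beat 13 (R): throw ball4 h=6 -> lands@19:R; in-air after throw: [b2@14:L b5@15:R b1@16:L b3@18:L b4@19:R]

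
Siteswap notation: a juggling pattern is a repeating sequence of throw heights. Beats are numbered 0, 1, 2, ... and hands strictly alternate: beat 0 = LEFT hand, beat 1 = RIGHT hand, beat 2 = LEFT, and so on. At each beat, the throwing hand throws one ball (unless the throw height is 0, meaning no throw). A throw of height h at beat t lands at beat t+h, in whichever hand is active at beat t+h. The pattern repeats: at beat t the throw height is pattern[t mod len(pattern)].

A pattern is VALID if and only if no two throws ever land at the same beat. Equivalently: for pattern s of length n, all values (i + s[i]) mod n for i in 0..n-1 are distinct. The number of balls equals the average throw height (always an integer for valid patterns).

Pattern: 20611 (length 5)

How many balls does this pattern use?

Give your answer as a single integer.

Pattern = [2, 0, 6, 1, 1], length n = 5
  position 0: throw height = 2, running sum = 2
  position 1: throw height = 0, running sum = 2
  position 2: throw height = 6, running sum = 8
  position 3: throw height = 1, running sum = 9
  position 4: throw height = 1, running sum = 10
Total sum = 10; balls = sum / n = 10 / 5 = 2

Answer: 2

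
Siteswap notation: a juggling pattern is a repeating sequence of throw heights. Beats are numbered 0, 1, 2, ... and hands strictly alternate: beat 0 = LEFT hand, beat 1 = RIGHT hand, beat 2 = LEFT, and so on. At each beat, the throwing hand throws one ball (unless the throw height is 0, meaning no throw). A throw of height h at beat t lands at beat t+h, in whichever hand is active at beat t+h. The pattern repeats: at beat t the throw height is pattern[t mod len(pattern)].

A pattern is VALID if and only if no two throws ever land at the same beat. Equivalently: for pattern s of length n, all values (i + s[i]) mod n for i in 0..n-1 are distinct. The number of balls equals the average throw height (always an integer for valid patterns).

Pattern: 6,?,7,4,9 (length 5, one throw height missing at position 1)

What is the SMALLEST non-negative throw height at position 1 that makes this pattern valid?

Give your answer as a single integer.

Answer: 4

Derivation:
i=0: (0 + 6) mod 5 = 1
i=1: s[i]=? (unknown)
i=2: (2 + 7) mod 5 = 4
i=3: (3 + 4) mod 5 = 2
i=4: (4 + 9) mod 5 = 3
Known residues: [1, 2, 3, 4]; need a permutation of 0..4, so missing residue r = 0
Need (1 + s) mod 5 = 0; smallest s = (0 - 1) mod 5 = 4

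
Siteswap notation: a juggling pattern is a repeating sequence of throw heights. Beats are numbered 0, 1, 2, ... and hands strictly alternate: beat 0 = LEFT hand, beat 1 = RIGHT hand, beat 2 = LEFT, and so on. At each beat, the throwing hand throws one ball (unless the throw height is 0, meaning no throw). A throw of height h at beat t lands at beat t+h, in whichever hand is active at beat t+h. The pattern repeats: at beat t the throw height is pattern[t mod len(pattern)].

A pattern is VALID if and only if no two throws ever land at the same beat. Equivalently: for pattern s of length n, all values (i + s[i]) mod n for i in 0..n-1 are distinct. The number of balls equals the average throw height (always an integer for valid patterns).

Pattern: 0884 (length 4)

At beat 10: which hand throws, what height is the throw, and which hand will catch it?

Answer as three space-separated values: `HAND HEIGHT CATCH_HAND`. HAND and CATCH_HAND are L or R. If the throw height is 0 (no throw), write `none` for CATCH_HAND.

Beat 10: 10 mod 2 = 0, so hand = L
Throw height = pattern[10 mod 4] = pattern[2] = 8
Lands at beat 10+8=18, 18 mod 2 = 0, so catch hand = L

Answer: L 8 L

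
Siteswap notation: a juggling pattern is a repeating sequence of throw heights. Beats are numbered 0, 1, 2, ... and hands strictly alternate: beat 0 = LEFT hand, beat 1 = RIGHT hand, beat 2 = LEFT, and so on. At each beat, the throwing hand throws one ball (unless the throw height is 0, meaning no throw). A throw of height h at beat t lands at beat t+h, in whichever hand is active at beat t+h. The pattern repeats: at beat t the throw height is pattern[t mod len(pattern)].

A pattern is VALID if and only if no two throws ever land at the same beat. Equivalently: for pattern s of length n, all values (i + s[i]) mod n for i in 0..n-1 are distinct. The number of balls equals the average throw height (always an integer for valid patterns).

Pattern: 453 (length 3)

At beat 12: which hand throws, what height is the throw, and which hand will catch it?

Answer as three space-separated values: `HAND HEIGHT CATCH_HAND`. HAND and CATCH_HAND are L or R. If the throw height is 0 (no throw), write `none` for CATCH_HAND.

Answer: L 4 L

Derivation:
Beat 12: 12 mod 2 = 0, so hand = L
Throw height = pattern[12 mod 3] = pattern[0] = 4
Lands at beat 12+4=16, 16 mod 2 = 0, so catch hand = L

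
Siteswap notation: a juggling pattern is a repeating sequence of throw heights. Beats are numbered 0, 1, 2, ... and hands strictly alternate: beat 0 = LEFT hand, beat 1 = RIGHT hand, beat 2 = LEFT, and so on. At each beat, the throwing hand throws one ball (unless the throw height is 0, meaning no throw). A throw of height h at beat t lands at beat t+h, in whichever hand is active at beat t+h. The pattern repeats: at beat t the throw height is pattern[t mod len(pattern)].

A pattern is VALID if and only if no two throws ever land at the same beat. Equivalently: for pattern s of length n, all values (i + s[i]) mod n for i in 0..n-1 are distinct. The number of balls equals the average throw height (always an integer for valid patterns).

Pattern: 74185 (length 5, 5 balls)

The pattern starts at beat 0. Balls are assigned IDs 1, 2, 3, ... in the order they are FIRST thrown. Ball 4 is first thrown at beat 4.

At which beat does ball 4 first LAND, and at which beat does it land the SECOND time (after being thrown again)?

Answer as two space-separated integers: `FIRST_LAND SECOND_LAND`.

Answer: 9 14

Derivation:
Beat 0 (L): throw ball1 h=7 -> lands@7:R; in-air after throw: [b1@7:R]
Beat 1 (R): throw ball2 h=4 -> lands@5:R; in-air after throw: [b2@5:R b1@7:R]
Beat 2 (L): throw ball3 h=1 -> lands@3:R; in-air after throw: [b3@3:R b2@5:R b1@7:R]
Beat 3 (R): throw ball3 h=8 -> lands@11:R; in-air after throw: [b2@5:R b1@7:R b3@11:R]
Beat 4 (L): throw ball4 h=5 -> lands@9:R; in-air after throw: [b2@5:R b1@7:R b4@9:R b3@11:R]
Beat 5 (R): throw ball2 h=7 -> lands@12:L; in-air after throw: [b1@7:R b4@9:R b3@11:R b2@12:L]
Beat 6 (L): throw ball5 h=4 -> lands@10:L; in-air after throw: [b1@7:R b4@9:R b5@10:L b3@11:R b2@12:L]
Beat 7 (R): throw ball1 h=1 -> lands@8:L; in-air after throw: [b1@8:L b4@9:R b5@10:L b3@11:R b2@12:L]
Beat 8 (L): throw ball1 h=8 -> lands@16:L; in-air after throw: [b4@9:R b5@10:L b3@11:R b2@12:L b1@16:L]
Beat 9 (R): throw ball4 h=5 -> lands@14:L; in-air after throw: [b5@10:L b3@11:R b2@12:L b4@14:L b1@16:L]
Beat 10 (L): throw ball5 h=7 -> lands@17:R; in-air after throw: [b3@11:R b2@12:L b4@14:L b1@16:L b5@17:R]
Beat 11 (R): throw ball3 h=4 -> lands@15:R; in-air after throw: [b2@12:L b4@14:L b3@15:R b1@16:L b5@17:R]
Beat 12 (L): throw ball2 h=1 -> lands@13:R; in-air after throw: [b2@13:R b4@14:L b3@15:R b1@16:L b5@17:R]
Beat 13 (R): throw ball2 h=8 -> lands@21:R; in-air after throw: [b4@14:L b3@15:R b1@16:L b5@17:R b2@21:R]
Beat 14 (L): throw ball4 h=5 -> lands@19:R; in-air after throw: [b3@15:R b1@16:L b5@17:R b4@19:R b2@21:R]
Ball 4: thrown@4 h=5 -> first land @9; rethrown@9 h=5 -> second land @14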